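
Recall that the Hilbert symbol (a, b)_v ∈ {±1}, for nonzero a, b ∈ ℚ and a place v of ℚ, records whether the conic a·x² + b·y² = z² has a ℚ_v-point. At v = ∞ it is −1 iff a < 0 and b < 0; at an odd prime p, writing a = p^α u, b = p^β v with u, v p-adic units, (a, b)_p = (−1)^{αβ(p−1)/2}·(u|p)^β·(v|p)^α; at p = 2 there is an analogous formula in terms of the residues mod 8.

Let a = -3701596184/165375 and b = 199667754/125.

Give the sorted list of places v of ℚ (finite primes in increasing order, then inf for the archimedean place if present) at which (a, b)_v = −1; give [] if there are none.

(a, b) ≡ (-5610, 72930) mod (ℚ^×)²; places V = {2, 3, 5, 7, 11, 13, 17, ∞}.
(a,b)_17: α=1, u≡5; β=1, v≡11 (mod 17); (5|17)=-1, (11|17)=-1; sign (−1)^0·-1^1·-1^1 = +1.
(a,b)_5: α=-3, u≡2; β=-3, v≡4 (mod 5); (2|5)=-1, (4|5)=+1; sign (−1)^0·-1^-3·+1^-3 = -1.
(a,b)_7: α=-2, u≡1; β=0, v≡1 (mod 7); (1|7)=+1, (1|7)=+1; sign (−1)^0·+1^0·+1^-2 = +1.
(a,b)_2: α=3, β=1; u≡3, v≡1 (mod 8); ε(u)ε(v)=1·0, αω(v)=3·0, βω(u)=1·1; sum ≡ 1  ⇒  -1.
(a,b)_3: α=-3, u≡2; β=5, v≡1 (mod 3); (2|3)=-1, (1|3)=+1; sign (−1)^1·-1^5·+1^-3 = +1.
(a,b)_∞: sgn(-5610)=−, sgn(72930)=+, so +1.
(a,b)_13: α=2, u≡5; β=3, v≡8 (mod 13); (5|13)=-1, (8|13)=-1; sign (−1)^0·-1^3·-1^2 = -1.
(a,b)_11: α=5, u≡6; β=1, v≡2 (mod 11); (6|11)=-1, (2|11)=-1; sign (−1)^1·-1^1·-1^5 = -1.
Ram(-5610, 72930) = {2, 5, 11, 13}; no ℚ_2-point on the conic.

[2, 5, 11, 13]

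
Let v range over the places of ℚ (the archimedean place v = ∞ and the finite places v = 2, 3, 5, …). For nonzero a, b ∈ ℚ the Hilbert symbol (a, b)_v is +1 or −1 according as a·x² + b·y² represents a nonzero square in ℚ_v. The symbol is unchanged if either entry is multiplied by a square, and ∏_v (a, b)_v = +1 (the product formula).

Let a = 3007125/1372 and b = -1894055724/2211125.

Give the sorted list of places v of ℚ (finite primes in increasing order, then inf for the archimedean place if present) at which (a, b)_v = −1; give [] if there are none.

[3, 11]

(a, b) ≡ (1155, -55) mod (ℚ^×)²; places V = {2, 3, 5, 7, 11, 19, ∞}.
(a,b)_19: α=0, u≡13; β=-2, v≡18 (mod 19); (13|19)=-1, (18|19)=-1; sign (−1)^0·-1^-2·-1^0 = +1.
(a,b)_2: α=-2, β=2; u≡3, v≡1 (mod 8); ε(u)ε(v)=1·0, αω(v)=-2·0, βω(u)=2·1; sum ≡ 0  ⇒  +1.
(a,b)_3: α=7, u≡1; β=16, v≡2 (mod 3); (1|3)=+1, (2|3)=-1; sign (−1)^0·+1^16·-1^7 = -1.
(a,b)_5: α=3, u≡1; β=-3, v≡4 (mod 5); (1|5)=+1, (4|5)=+1; sign (−1)^0·+1^-3·+1^3 = +1.
(a,b)_7: α=-3, u≡4; β=-2, v≡2 (mod 7); (4|7)=+1, (2|7)=+1; sign (−1)^0·+1^-2·+1^-3 = +1.
(a,b)_11: α=1, u≡10; β=1, v≡8 (mod 11); (10|11)=-1, (8|11)=-1; sign (−1)^1·-1^1·-1^1 = -1.
(a,b)_∞: sgn(1155)=+, sgn(-55)=−, so +1.
(1155, -55 / ℚ) ramifies at {3, 11}: a division algebra.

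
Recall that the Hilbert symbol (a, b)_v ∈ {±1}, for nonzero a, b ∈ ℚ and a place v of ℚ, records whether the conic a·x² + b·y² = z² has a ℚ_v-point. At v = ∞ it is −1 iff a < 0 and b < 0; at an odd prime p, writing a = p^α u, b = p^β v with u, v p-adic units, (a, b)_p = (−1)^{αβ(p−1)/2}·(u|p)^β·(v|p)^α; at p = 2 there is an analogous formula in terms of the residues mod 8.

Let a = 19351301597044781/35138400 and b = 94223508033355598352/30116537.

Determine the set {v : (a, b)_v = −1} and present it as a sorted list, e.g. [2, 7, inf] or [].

[7, 17]

(a, b) ≡ (1326, 4641) mod (ℚ^×)²; places V = {2, 3, 5, 7, 11, 13, 17, 19, 23, ∞}.
(a,b)_19: α=4, u≡8; β=8, v≡17 (mod 19); (8|19)=-1, (17|19)=+1; sign (−1)^0·-1^8·+1^4 = +1.
(a,b)_3: α=-1, u≡1; β=1, v≡2 (mod 3); (1|3)=+1, (2|3)=-1; sign (−1)^1·+1^1·-1^-1 = +1.
(a,b)_7: α=4, u≡3; β=5, v≡3 (mod 7); (3|7)=-1, (3|7)=-1; sign (−1)^0·-1^5·-1^4 = -1.
(a,b)_23: α=4, u≡20; β=2, v≡3 (mod 23); (20|23)=-1, (3|23)=+1; sign (−1)^0·-1^2·+1^4 = +1.
(a,b)_5: α=-2, u≡1; β=0, v≡1 (mod 5); (1|5)=+1, (1|5)=+1; sign (−1)^0·+1^0·+1^-2 = +1.
(a,b)_13: α=1, u≡8; β=1, v≡11 (mod 13); (8|13)=-1, (11|13)=-1; sign (−1)^0·-1^1·-1^1 = +1.
(a,b)_2: α=-5, β=4; u≡7, v≡1 (mod 8); ε(u)ε(v)=1·0, αω(v)=-5·0, βω(u)=4·0; sum ≡ 0  ⇒  +1.
(a,b)_∞: sgn(1326)=+, sgn(4641)=+, so +1.
(a,b)_11: α=-4, u≡6; β=-6, v≡8 (mod 11); (6|11)=-1, (8|11)=-1; sign (−1)^0·-1^-6·-1^-4 = +1.
(a,b)_17: α=1, u≡11; β=-1, v≡16 (mod 17); (11|17)=-1, (16|17)=+1; sign (−1)^0·-1^-1·+1^1 = -1.
(1326, 4641 / ℚ) ramifies at {7, 17}: a division algebra.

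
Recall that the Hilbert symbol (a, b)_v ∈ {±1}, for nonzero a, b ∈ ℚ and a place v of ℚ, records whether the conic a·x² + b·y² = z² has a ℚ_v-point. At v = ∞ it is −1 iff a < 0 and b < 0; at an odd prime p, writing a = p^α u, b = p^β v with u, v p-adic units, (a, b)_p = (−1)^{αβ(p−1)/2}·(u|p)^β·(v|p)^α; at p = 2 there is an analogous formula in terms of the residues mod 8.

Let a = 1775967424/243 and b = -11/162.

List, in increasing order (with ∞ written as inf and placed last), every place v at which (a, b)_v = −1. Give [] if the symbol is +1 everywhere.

Mod squares: a ≡ 288057, b ≡ -22. Check v ∈ {∞, 2, 3, 7, 11, 17, 29, 43}.
v=11: a=11^1·(≡8), b=11^1·(≡4) mod 11; (8|11)=-1, (4|11)=+1; (−1)^{1·1·5}·(-1)^1·(+1)^1 = +1.
v=7: a=7^1·(≡3), b=7^0·(≡3) mod 7; (3|7)=-1, (3|7)=-1; (−1)^{1·0·3}·(-1)^0·(-1)^1 = -1.
v=3: a=3^-5·(≡1), b=3^-4·(≡2) mod 3; (1|3)=+1, (2|3)=-1; (−1)^{-5·-4·1}·(+1)^-4·(-1)^-5 = -1.
v=∞: 288057 > 0 and -22 < 0  ⇒  (a,b)_∞ = +1.
v=29: a=29^1·(≡21), b=29^0·(≡13) mod 29; (21|29)=-1, (13|29)=+1; (−1)^{1·0·14}·(-1)^0·(+1)^1 = +1.
v=17: a=17^2·(≡1), b=17^0·(≡12) mod 17; (1|17)=+1, (12|17)=-1; (−1)^{2·0·8}·(+1)^0·(-1)^2 = +1.
v=2: v_2(a)=6, v_2(b)=-1; units ≡ 1, 5 (mod 8); ε·ε+αω+βω = 0·0+6·1+-1·0 ≡ 0  ⇒  (a,b)_2 = +1.
v=43: a=43^1·(≡27), b=43^0·(≡14) mod 43; (27|43)=-1, (14|43)=+1; (−1)^{1·0·21}·(-1)^0·(+1)^1 = +1.
(288057, -22 / ℚ) ramifies at {3, 7}: a division algebra.

[3, 7]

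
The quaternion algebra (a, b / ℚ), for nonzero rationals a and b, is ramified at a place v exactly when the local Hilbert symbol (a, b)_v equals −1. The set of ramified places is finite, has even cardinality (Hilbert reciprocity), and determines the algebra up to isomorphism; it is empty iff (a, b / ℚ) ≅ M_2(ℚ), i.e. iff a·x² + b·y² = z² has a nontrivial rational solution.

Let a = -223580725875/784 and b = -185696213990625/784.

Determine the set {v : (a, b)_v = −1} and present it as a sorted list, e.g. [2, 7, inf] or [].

Mod squares: a ≡ -1235, b ≡ -2185. Check v ∈ {∞, 2, 3, 5, 7, 13, 19, 23}.
v=2: v_2(a)=-4, v_2(b)=-4; units ≡ 5, 7 (mod 8); ε·ε+αω+βω = 0·1+-4·0+-4·1 ≡ 0  ⇒  (a,b)_2 = +1.
v=3: a=3^4·(≡1), b=3^2·(≡2) mod 3; (1|3)=+1, (2|3)=-1; (−1)^{4·2·1}·(+1)^2·(-1)^4 = +1.
v=19: a=19^1·(≡16), b=19^1·(≡10) mod 19; (16|19)=+1, (10|19)=-1; (−1)^{1·1·9}·(+1)^1·(-1)^1 = +1.
v=13: a=13^3·(≡1), b=13^4·(≡9) mod 13; (1|13)=+1, (9|13)=+1; (−1)^{3·4·6}·(+1)^4·(+1)^3 = +1.
v=∞: -1235 < 0 and -2185 < 0  ⇒  (a,b)_∞ = -1.
v=23: a=23^2·(≡5), b=23^3·(≡17) mod 23; (5|23)=-1, (17|23)=-1; (−1)^{2·3·11}·(-1)^3·(-1)^2 = -1.
v=7: a=7^-2·(≡2), b=7^-2·(≡6) mod 7; (2|7)=+1, (6|7)=-1; (−1)^{-2·-2·3}·(+1)^-2·(-1)^-2 = +1.
v=5: a=5^3·(≡2), b=5^5·(≡2) mod 5; (2|5)=-1, (2|5)=-1; (−1)^{3·5·2}·(-1)^5·(-1)^3 = +1.
|Ram(-1235, -2185)| = 2, even; anisotropic at {23, ∞}.

[23, inf]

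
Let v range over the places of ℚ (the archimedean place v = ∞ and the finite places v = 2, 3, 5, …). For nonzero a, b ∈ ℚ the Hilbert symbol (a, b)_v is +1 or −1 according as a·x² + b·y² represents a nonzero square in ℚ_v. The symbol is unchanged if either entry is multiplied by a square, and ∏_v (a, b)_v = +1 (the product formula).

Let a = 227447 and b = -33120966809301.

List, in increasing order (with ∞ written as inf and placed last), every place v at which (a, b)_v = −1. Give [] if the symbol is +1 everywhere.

Mod squares: a ≡ 227447, b ≡ -1581. Check v ∈ {∞, 2, 3, 7, 11, 17, 23, 29, 31}.
v=3: a=3^0·(≡2), b=3^1·(≡1) mod 3; (2|3)=-1, (1|3)=+1; (−1)^{0·1·1}·(-1)^1·(+1)^0 = -1.
v=17: a=17^0·(≡4), b=17^1·(≡9) mod 17; (4|17)=+1, (9|17)=+1; (−1)^{0·1·8}·(+1)^1·(+1)^0 = +1.
v=31: a=31^1·(≡21), b=31^3·(≡3) mod 31; (21|31)=-1, (3|31)=-1; (−1)^{1·3·15}·(-1)^3·(-1)^1 = -1.
v=2: v_2(a)=0, v_2(b)=0; units ≡ 7, 3 (mod 8); ε·ε+αω+βω = 1·1+0·1+0·0 ≡ 1  ⇒  (a,b)_2 = -1.
v=∞: 227447 > 0 and -1581 < 0  ⇒  (a,b)_∞ = +1.
v=29: a=29^1·(≡13), b=29^2·(≡10) mod 29; (13|29)=+1, (10|29)=-1; (−1)^{1·2·14}·(+1)^2·(-1)^1 = -1.
v=7: a=7^0·(≡3), b=7^2·(≡1) mod 7; (3|7)=-1, (1|7)=+1; (−1)^{0·2·3}·(-1)^2·(+1)^0 = +1.
v=23: a=23^1·(≡22), b=23^2·(≡3) mod 23; (22|23)=-1, (3|23)=+1; (−1)^{1·2·11}·(-1)^2·(+1)^1 = +1.
v=11: a=11^1·(≡8), b=11^0·(≡3) mod 11; (8|11)=-1, (3|11)=+1; (−1)^{1·0·5}·(-1)^0·(+1)^1 = +1.
(227447, -1581 / ℚ) ramifies at {2, 3, 29, 31}: a division algebra.

[2, 3, 29, 31]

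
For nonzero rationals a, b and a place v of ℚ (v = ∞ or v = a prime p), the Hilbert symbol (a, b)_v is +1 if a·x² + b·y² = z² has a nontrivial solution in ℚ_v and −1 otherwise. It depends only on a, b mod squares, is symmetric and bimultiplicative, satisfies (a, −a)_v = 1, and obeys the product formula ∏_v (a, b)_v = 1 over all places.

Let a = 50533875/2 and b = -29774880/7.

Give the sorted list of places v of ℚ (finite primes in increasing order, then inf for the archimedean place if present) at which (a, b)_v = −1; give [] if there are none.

Mod squares: a ≡ 49910, b ≡ -1447390. Check v ∈ {∞, 2, 3, 5, 7, 23, 29, 31}.
v=31: a=31^1·(≡26), b=31^1·(≡30) mod 31; (26|31)=-1, (30|31)=-1; (−1)^{1·1·15}·(-1)^1·(-1)^1 = -1.
v=7: a=7^1·(≡2), b=7^-1·(≡5) mod 7; (2|7)=+1, (5|7)=-1; (−1)^{1·-1·3}·(+1)^-1·(-1)^1 = +1.
v=29: a=29^0·(≡6), b=29^1·(≡16) mod 29; (6|29)=+1, (16|29)=+1; (−1)^{0·1·14}·(+1)^1·(+1)^0 = +1.
v=5: a=5^3·(≡3), b=5^1·(≡2) mod 5; (3|5)=-1, (2|5)=-1; (−1)^{3·1·2}·(-1)^1·(-1)^3 = +1.
v=∞: 49910 > 0 and -1447390 < 0  ⇒  (a,b)_∞ = +1.
v=3: a=3^4·(≡2), b=3^2·(≡2) mod 3; (2|3)=-1, (2|3)=-1; (−1)^{4·2·1}·(-1)^2·(-1)^4 = +1.
v=2: v_2(a)=-1, v_2(b)=5; units ≡ 3, 1 (mod 8); ε·ε+αω+βω = 1·0+-1·0+5·1 ≡ 1  ⇒  (a,b)_2 = -1.
v=23: a=23^1·(≡2), b=23^1·(≡19) mod 23; (2|23)=+1, (19|23)=-1; (−1)^{1·1·11}·(+1)^1·(-1)^1 = +1.
(49910, -1447390 / ℚ) ramifies at {2, 31}: a division algebra.

[2, 31]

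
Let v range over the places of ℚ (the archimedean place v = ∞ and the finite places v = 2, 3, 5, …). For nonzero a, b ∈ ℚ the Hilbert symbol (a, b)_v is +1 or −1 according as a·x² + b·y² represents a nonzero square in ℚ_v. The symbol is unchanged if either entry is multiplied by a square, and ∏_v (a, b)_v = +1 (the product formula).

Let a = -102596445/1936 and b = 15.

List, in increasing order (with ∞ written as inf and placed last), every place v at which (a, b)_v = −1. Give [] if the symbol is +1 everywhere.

[2, 3, 5, 23]

Mod squares: a ≡ -805, b ≡ 15. Check v ∈ {∞, 2, 3, 5, 7, 11, 17, 23}.
v=7: a=7^3·(≡4), b=7^0·(≡1) mod 7; (4|7)=+1, (1|7)=+1; (−1)^{3·0·3}·(+1)^0·(+1)^3 = +1.
v=5: a=5^1·(≡1), b=5^1·(≡3) mod 5; (1|5)=+1, (3|5)=-1; (−1)^{1·1·2}·(+1)^1·(-1)^1 = -1.
v=∞: -805 < 0 and 15 > 0  ⇒  (a,b)_∞ = +1.
v=23: a=23^1·(≡5), b=23^0·(≡15) mod 23; (5|23)=-1, (15|23)=-1; (−1)^{1·0·11}·(-1)^0·(-1)^1 = -1.
v=17: a=17^2·(≡14), b=17^0·(≡15) mod 17; (14|17)=-1, (15|17)=+1; (−1)^{2·0·8}·(-1)^0·(+1)^2 = +1.
v=2: v_2(a)=-4, v_2(b)=0; units ≡ 3, 7 (mod 8); ε·ε+αω+βω = 1·1+-4·0+0·1 ≡ 1  ⇒  (a,b)_2 = -1.
v=3: a=3^2·(≡2), b=3^1·(≡2) mod 3; (2|3)=-1, (2|3)=-1; (−1)^{2·1·1}·(-1)^1·(-1)^2 = -1.
v=11: a=11^-2·(≡1), b=11^0·(≡4) mod 11; (1|11)=+1, (4|11)=+1; (−1)^{-2·0·5}·(+1)^0·(+1)^-2 = +1.
(-805, 15 / ℚ) ramifies at {2, 3, 5, 23}: a division algebra.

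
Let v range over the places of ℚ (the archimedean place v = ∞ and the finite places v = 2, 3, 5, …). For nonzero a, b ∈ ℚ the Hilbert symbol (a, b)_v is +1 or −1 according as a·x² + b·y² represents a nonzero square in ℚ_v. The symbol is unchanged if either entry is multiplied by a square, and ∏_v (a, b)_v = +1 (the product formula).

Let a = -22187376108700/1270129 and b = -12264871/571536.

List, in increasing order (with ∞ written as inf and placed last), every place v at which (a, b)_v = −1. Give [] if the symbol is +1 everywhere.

Mod squares: a ≡ -652783, b ≡ -31. Check v ∈ {∞, 2, 3, 5, 7, 11, 17, 19, 23, 31, 37, 43, 47, 53}.
v=31: a=31^0·(≡11), b=31^1·(≡13) mod 31; (11|31)=-1, (13|31)=-1; (−1)^{0·1·15}·(-1)^1·(-1)^0 = -1.
v=53: a=53^2·(≡35), b=53^0·(≡32) mod 53; (35|53)=-1, (32|53)=-1; (−1)^{2·0·26}·(-1)^0·(-1)^2 = +1.
v=∞: -652783 < 0 and -31 < 0  ⇒  (a,b)_∞ = -1.
v=5: a=5^2·(≡3), b=5^0·(≡4) mod 5; (3|5)=-1, (4|5)=+1; (−1)^{2·0·2}·(-1)^0·(+1)^2 = +1.
v=7: a=7^-4·(≡4), b=7^-2·(≡2) mod 7; (4|7)=+1, (2|7)=+1; (−1)^{-4·-2·3}·(+1)^-2·(+1)^-4 = +1.
v=23: a=23^-2·(≡2), b=23^0·(≡7) mod 23; (2|23)=+1, (7|23)=-1; (−1)^{-2·0·11}·(+1)^0·(-1)^-2 = +1.
v=43: a=43^1·(≡35), b=43^0·(≡27) mod 43; (35|43)=+1, (27|43)=-1; (−1)^{1·0·21}·(+1)^0·(-1)^1 = -1.
v=2: v_2(a)=2, v_2(b)=-4; units ≡ 1, 1 (mod 8); ε·ε+αω+βω = 0·0+2·0+-4·0 ≡ 0  ⇒  (a,b)_2 = +1.
v=19: a=19^1·(≡13), b=19^0·(≡16) mod 19; (13|19)=-1, (16|19)=+1; (−1)^{1·0·9}·(-1)^0·(+1)^1 = +1.
v=3: a=3^0·(≡2), b=3^-6·(≡2) mod 3; (2|3)=-1, (2|3)=-1; (−1)^{0·-6·1}·(-1)^-6·(-1)^0 = +1.
v=17: a=17^1·(≡9), b=17^2·(≡6) mod 17; (9|17)=+1, (6|17)=-1; (−1)^{1·2·8}·(+1)^2·(-1)^1 = -1.
v=47: a=47^1·(≡45), b=47^0·(≡42) mod 47; (45|47)=-1, (42|47)=+1; (−1)^{1·0·23}·(-1)^0·(+1)^1 = +1.
v=37: a=37^0·(≡14), b=37^2·(≡14) mod 37; (14|37)=-1, (14|37)=-1; (−1)^{0·2·18}·(-1)^2·(-1)^0 = +1.
v=11: a=11^2·(≡5), b=11^0·(≡7) mod 11; (5|11)=+1, (7|11)=-1; (−1)^{2·0·5}·(+1)^0·(-1)^2 = +1.
Ram(-652783, -31) = {17, 31, 43, ∞}; no ℚ_17-point on the conic.

[17, 31, 43, inf]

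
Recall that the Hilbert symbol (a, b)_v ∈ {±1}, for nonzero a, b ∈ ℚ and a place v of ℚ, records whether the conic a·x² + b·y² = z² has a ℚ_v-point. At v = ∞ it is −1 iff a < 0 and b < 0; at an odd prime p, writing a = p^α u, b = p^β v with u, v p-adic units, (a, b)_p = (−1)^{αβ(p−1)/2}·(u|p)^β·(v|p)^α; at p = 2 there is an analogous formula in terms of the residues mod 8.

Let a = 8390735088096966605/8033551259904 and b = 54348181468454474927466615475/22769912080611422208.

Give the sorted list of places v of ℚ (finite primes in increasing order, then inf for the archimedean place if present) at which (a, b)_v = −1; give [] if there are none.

[3, 5, 7, 13]

(a, b) ≡ (5, 273) mod (ℚ^×)²; places V = {2, 3, 5, 7, 11, 13, ∞}.
(a,b)_5: α=1, u≡4; β=2, v≡3 (mod 5); (4|5)=+1, (3|5)=-1; sign (−1)^0·+1^2·-1^1 = -1.
(a,b)_7: α=14, u≡3; β=21, v≡4 (mod 7); (3|7)=-1, (4|7)=+1; sign (−1)^0·-1^21·+1^14 = -1.
(a,b)_∞: sgn(5)=+, sgn(273)=+, so +1.
(a,b)_13: α=2, u≡7; β=3, v≡8 (mod 13); (7|13)=-1, (8|13)=-1; sign (−1)^0·-1^3·-1^2 = -1.
(a,b)_11: α=4, u≡1; β=6, v≡4 (mod 11); (1|11)=+1, (4|11)=+1; sign (−1)^0·+1^6·+1^4 = +1.
(a,b)_3: α=-22, u≡2; β=-33, v≡1 (mod 3); (2|3)=-1, (1|3)=+1; sign (−1)^0·-1^-33·+1^-22 = -1.
(a,b)_2: α=-8, β=-12; u≡5, v≡1 (mod 8); ε(u)ε(v)=0·0, αω(v)=-8·0, βω(u)=-12·1; sum ≡ 0  ⇒  +1.
(5, 273 / ℚ) ramifies at {3, 5, 7, 13}: a division algebra.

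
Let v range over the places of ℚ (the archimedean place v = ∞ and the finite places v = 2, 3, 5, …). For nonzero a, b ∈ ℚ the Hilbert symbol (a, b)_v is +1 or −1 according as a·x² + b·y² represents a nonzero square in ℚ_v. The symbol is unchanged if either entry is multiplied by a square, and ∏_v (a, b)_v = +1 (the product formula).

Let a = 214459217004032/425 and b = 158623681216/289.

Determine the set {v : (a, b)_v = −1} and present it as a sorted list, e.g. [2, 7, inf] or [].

[11, 17]

(a, b) ≡ (60214, 1771) mod (ℚ^×)²; places V = {2, 5, 7, 11, 13, 17, 23, ∞}.
(a,b)_∞: sgn(60214)=+, sgn(1771)=+, so +1.
(a,b)_17: α=-1, u≡10; β=-2, v≡7 (mod 17); (10|17)=-1, (7|17)=-1; sign (−1)^0·-1^-2·-1^-1 = -1.
(a,b)_7: α=3, u≡3; β=3, v≡4 (mod 7); (3|7)=-1, (4|7)=+1; sign (−1)^1·-1^3·+1^3 = +1.
(a,b)_5: α=-2, u≡1; β=0, v≡4 (mod 5); (1|5)=+1, (4|5)=+1; sign (−1)^0·+1^0·+1^-2 = +1.
(a,b)_23: α=1, u≡20; β=1, v≡9 (mod 23); (20|23)=-1, (9|23)=+1; sign (−1)^1·-1^1·+1^1 = +1.
(a,b)_13: α=6, u≡8; β=4, v≡3 (mod 13); (8|13)=-1, (3|13)=+1; sign (−1)^0·-1^4·+1^6 = +1.
(a,b)_11: α=1, u≡6; β=1, v≡8 (mod 11); (6|11)=-1, (8|11)=-1; sign (−1)^1·-1^1·-1^1 = -1.
(a,b)_2: α=9, β=6; u≡3, v≡3 (mod 8); ε(u)ε(v)=1·1, αω(v)=9·1, βω(u)=6·1; sum ≡ 0  ⇒  +1.
|Ram(60214, 1771)| = 2, even; anisotropic at {11, 17}.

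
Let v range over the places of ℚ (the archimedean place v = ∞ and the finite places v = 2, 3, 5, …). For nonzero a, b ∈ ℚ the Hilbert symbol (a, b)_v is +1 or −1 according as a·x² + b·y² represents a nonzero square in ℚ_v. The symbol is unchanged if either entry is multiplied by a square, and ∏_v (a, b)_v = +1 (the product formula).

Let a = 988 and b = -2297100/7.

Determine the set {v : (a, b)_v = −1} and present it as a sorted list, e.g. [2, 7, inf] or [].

[2, 31]

Mod squares: a ≡ 247, b ≡ -160797. Check v ∈ {∞, 2, 3, 5, 7, 13, 19, 31}.
v=7: a=7^0·(≡1), b=7^-1·(≡6) mod 7; (1|7)=+1, (6|7)=-1; (−1)^{0·-1·3}·(+1)^-1·(-1)^0 = +1.
v=3: a=3^0·(≡1), b=3^1·(≡2) mod 3; (1|3)=+1, (2|3)=-1; (−1)^{0·1·1}·(+1)^1·(-1)^0 = +1.
v=∞: 247 > 0 and -160797 < 0  ⇒  (a,b)_∞ = +1.
v=31: a=31^0·(≡27), b=31^1·(≡3) mod 31; (27|31)=-1, (3|31)=-1; (−1)^{0·1·15}·(-1)^1·(-1)^0 = -1.
v=13: a=13^1·(≡11), b=13^1·(≡5) mod 13; (11|13)=-1, (5|13)=-1; (−1)^{1·1·6}·(-1)^1·(-1)^1 = +1.
v=5: a=5^0·(≡3), b=5^2·(≡3) mod 5; (3|5)=-1, (3|5)=-1; (−1)^{0·2·2}·(-1)^2·(-1)^0 = +1.
v=19: a=19^1·(≡14), b=19^1·(≡5) mod 19; (14|19)=-1, (5|19)=+1; (−1)^{1·1·9}·(-1)^1·(+1)^1 = +1.
v=2: v_2(a)=2, v_2(b)=2; units ≡ 7, 3 (mod 8); ε·ε+αω+βω = 1·1+2·1+2·0 ≡ 1  ⇒  (a,b)_2 = -1.
|Ram(247, -160797)| = 2, even; anisotropic at {2, 31}.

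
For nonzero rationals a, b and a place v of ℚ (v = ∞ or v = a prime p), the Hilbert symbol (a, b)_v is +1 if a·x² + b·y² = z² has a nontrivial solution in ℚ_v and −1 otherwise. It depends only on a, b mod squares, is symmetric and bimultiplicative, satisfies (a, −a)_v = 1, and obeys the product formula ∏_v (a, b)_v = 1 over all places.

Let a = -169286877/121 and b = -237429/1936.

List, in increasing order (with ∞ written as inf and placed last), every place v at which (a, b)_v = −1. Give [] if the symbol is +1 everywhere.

(a, b) ≡ (-37, -26381) mod (ℚ^×)²; places V = {2, 3, 11, 23, 31, 37, ∞}.
(a,b)_3: α=2, u≡2; β=2, v≡1 (mod 3); (2|3)=-1, (1|3)=+1; sign (−1)^0·-1^2·+1^2 = +1.
(a,b)_31: α=2, u≡5; β=1, v≡22 (mod 31); (5|31)=+1, (22|31)=-1; sign (−1)^0·+1^1·-1^2 = +1.
(a,b)_23: α=2, u≡13; β=1, v≡1 (mod 23); (13|23)=+1, (1|23)=+1; sign (−1)^0·+1^1·+1^2 = +1.
(a,b)_37: α=1, u≡21; β=1, v≡11 (mod 37); (21|37)=+1, (11|37)=+1; sign (−1)^0·+1^1·+1^1 = +1.
(a,b)_2: α=0, β=-4; u≡3, v≡3 (mod 8); ε(u)ε(v)=1·1, αω(v)=0·1, βω(u)=-4·1; sum ≡ 1  ⇒  -1.
(a,b)_11: α=-2, u≡10; β=-2, v≡10 (mod 11); (10|11)=-1, (10|11)=-1; sign (−1)^0·-1^-2·-1^-2 = +1.
(a,b)_∞: sgn(-37)=−, sgn(-26381)=−, so -1.
(-37, -26381 / ℚ) ramifies at {2, ∞}: a division algebra.

[2, inf]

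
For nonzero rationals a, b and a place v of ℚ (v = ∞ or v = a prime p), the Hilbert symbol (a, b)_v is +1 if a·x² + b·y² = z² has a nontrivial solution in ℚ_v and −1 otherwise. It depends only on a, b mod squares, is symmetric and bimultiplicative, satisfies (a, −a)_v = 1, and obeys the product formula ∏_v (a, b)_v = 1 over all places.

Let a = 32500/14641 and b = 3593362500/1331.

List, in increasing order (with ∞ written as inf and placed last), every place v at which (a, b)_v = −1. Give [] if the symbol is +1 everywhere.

[5, 7, 11, 13]

Mod squares: a ≡ 13, b ≡ 1155. Check v ∈ {∞, 2, 3, 5, 7, 11, 13}.
v=3: a=3^0·(≡1), b=3^5·(≡1) mod 3; (1|3)=+1, (1|3)=+1; (−1)^{0·5·1}·(+1)^5·(+1)^0 = +1.
v=11: a=11^-4·(≡6), b=11^-3·(≡2) mod 11; (6|11)=-1, (2|11)=-1; (−1)^{-4·-3·5}·(-1)^-3·(-1)^-4 = -1.
v=7: a=7^0·(≡5), b=7^1·(≡4) mod 7; (5|7)=-1, (4|7)=+1; (−1)^{0·1·3}·(-1)^1·(+1)^0 = -1.
v=∞: 13 > 0 and 1155 > 0  ⇒  (a,b)_∞ = +1.
v=5: a=5^4·(≡2), b=5^5·(≡1) mod 5; (2|5)=-1, (1|5)=+1; (−1)^{4·5·2}·(-1)^5·(+1)^4 = -1.
v=13: a=13^1·(≡10), b=13^2·(≡5) mod 13; (10|13)=+1, (5|13)=-1; (−1)^{1·2·6}·(+1)^2·(-1)^1 = -1.
v=2: v_2(a)=2, v_2(b)=2; units ≡ 5, 3 (mod 8); ε·ε+αω+βω = 0·1+2·1+2·1 ≡ 0  ⇒  (a,b)_2 = +1.
|Ram(13, 1155)| = 4, even; anisotropic at {5, 7, 11, 13}.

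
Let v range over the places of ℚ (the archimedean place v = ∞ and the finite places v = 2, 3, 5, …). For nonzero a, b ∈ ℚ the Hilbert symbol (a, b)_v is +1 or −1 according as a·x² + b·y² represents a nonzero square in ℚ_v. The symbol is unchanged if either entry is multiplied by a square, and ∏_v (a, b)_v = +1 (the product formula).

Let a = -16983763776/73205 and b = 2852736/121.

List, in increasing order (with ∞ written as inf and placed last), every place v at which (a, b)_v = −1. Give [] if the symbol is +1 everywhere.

[2, 23]

(a, b) ≡ (-37145, 44574) mod (ℚ^×)²; places V = {2, 3, 5, 7, 11, 17, 19, 23, ∞}.
(a,b)_3: α=6, u≡1; β=1, v≡2 (mod 3); (1|3)=+1, (2|3)=-1; sign (−1)^0·+1^1·-1^6 = +1.
(a,b)_19: α=1, u≡10; β=1, v≡9 (mod 19); (10|19)=-1, (9|19)=+1; sign (−1)^1·-1^1·+1^1 = +1.
(a,b)_5: α=-1, u≡4; β=0, v≡1 (mod 5); (4|5)=+1, (1|5)=+1; sign (−1)^0·+1^0·+1^-1 = +1.
(a,b)_23: α=1, u≡9; β=1, v≡18 (mod 23); (9|23)=+1, (18|23)=+1; sign (−1)^1·+1^1·+1^1 = -1.
(a,b)_7: α=2, u≡2; β=0, v≡6 (mod 7); (2|7)=+1, (6|7)=-1; sign (−1)^0·+1^0·-1^2 = +1.
(a,b)_11: α=-4, u≡2; β=-2, v≡7 (mod 11); (2|11)=-1, (7|11)=-1; sign (−1)^0·-1^-2·-1^-4 = +1.
(a,b)_∞: sgn(-37145)=−, sgn(44574)=+, so +1.
(a,b)_17: α=1, u≡13; β=1, v≡9 (mod 17); (13|17)=+1, (9|17)=+1; sign (−1)^0·+1^1·+1^1 = +1.
(a,b)_2: α=6, β=7; u≡7, v≡7 (mod 8); ε(u)ε(v)=1·1, αω(v)=6·0, βω(u)=7·0; sum ≡ 1  ⇒  -1.
Ram(-37145, 44574) = {2, 23}; no ℚ_2-point on the conic.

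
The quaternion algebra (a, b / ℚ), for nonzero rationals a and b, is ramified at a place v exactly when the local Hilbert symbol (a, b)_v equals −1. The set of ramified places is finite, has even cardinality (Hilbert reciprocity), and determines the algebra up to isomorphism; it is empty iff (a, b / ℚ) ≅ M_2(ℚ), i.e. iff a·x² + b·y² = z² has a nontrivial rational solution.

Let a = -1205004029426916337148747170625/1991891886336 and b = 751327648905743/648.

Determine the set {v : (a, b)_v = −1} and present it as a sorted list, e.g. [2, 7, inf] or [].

(a, b) ≡ (-1457, 294814) mod (ℚ^×)²; places V = {2, 3, 5, 7, 11, 13, 17, 23, 29, 31, 47, ∞}.
(a,b)_7: α=8, u≡6; β=4, v≡2 (mod 7); (6|7)=-1, (2|7)=+1; sign (−1)^0·-1^4·+1^8 = +1.
(a,b)_13: α=0, u≡4; β=1, v≡6 (mod 13); (4|13)=+1, (6|13)=-1; sign (−1)^0·+1^1·-1^0 = +1.
(a,b)_∞: sgn(-1457)=−, sgn(294814)=+, so +1.
(a,b)_2: α=-8, β=-3; u≡7, v≡7 (mod 8); ε(u)ε(v)=1·1, αω(v)=-8·0, βω(u)=-3·0; sum ≡ 1  ⇒  -1.
(a,b)_23: α=2, u≡20; β=1, v≡21 (mod 23); (20|23)=-1, (21|23)=-1; sign (−1)^0·-1^1·-1^2 = -1.
(a,b)_3: α=-12, u≡1; β=-4, v≡1 (mod 3); (1|3)=+1, (1|3)=+1; sign (−1)^0·+1^-4·+1^-12 = +1.
(a,b)_29: α=4, u≡24; β=1, v≡20 (mod 29); (24|29)=+1, (20|29)=+1; sign (−1)^0·+1^1·+1^4 = +1.
(a,b)_17: α=2, u≡5; β=1, v≡16 (mod 17); (5|17)=-1, (16|17)=+1; sign (−1)^0·-1^1·+1^2 = -1.
(a,b)_31: α=3, u≡6; β=2, v≡8 (mod 31); (6|31)=-1, (8|31)=+1; sign (−1)^0·-1^2·+1^3 = +1.
(a,b)_11: α=-4, u≡2; β=0, v≡3 (mod 11); (2|11)=-1, (3|11)=+1; sign (−1)^0·-1^0·+1^-4 = +1.
(a,b)_5: α=4, u≡2; β=0, v≡1 (mod 5); (2|5)=-1, (1|5)=+1; sign (−1)^0·-1^0·+1^4 = +1.
(a,b)_47: α=3, u≡17; β=2, v≡15 (mod 47); (17|47)=+1, (15|47)=-1; sign (−1)^0·+1^2·-1^3 = -1.
Ram(-1457, 294814) = {2, 17, 23, 47}; no ℚ_2-point on the conic.

[2, 17, 23, 47]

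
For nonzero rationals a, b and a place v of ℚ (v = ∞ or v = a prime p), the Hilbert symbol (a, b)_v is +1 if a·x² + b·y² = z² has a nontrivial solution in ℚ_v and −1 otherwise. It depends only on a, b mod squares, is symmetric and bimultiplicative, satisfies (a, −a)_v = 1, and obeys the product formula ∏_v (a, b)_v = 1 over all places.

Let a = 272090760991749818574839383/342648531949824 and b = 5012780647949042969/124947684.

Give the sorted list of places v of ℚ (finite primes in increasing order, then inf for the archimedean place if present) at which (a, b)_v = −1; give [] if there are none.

Mod squares: a ≡ 92167, b ≡ 689. Check v ∈ {∞, 2, 3, 7, 11, 13, 23, 37, 47, 53}.
v=11: a=11^2·(≡1), b=11^2·(≡6) mod 11; (1|11)=+1, (6|11)=-1; (−1)^{2·2·5}·(+1)^2·(-1)^2 = +1.
v=13: a=13^4·(≡4), b=13^3·(≡4) mod 13; (4|13)=+1, (4|13)=+1; (−1)^{4·3·6}·(+1)^3·(+1)^4 = +1.
v=3: a=3^-14·(≡1), b=3^-10·(≡2) mod 3; (1|3)=+1, (2|3)=-1; (−1)^{-14·-10·1}·(+1)^-10·(-1)^-14 = +1.
v=∞: 92167 > 0 and 689 > 0  ⇒  (a,b)_∞ = +1.
v=2: v_2(a)=-8, v_2(b)=-2; units ≡ 7, 1 (mod 8); ε·ε+αω+βω = 1·0+-8·0+-2·0 ≡ 0  ⇒  (a,b)_2 = +1.
v=47: a=47^3·(≡21), b=47^2·(≡46) mod 47; (21|47)=+1, (46|47)=-1; (−1)^{3·2·23}·(+1)^2·(-1)^3 = -1.
v=53: a=53^1·(≡28), b=53^1·(≡7) mod 53; (28|53)=+1, (7|53)=+1; (−1)^{1·1·26}·(+1)^1·(+1)^1 = +1.
v=7: a=7^10·(≡3), b=7^6·(≡5) mod 7; (3|7)=-1, (5|7)=-1; (−1)^{10·6·3}·(-1)^6·(-1)^10 = +1.
v=37: a=37^3·(≡7), b=37^2·(≡31) mod 37; (7|37)=+1, (31|37)=-1; (−1)^{3·2·18}·(+1)^2·(-1)^3 = -1.
v=23: a=23^-4·(≡6), b=23^-2·(≡20) mod 23; (6|23)=+1, (20|23)=-1; (−1)^{-4·-2·11}·(+1)^-2·(-1)^-4 = +1.
|Ram(92167, 689)| = 2, even; anisotropic at {37, 47}.

[37, 47]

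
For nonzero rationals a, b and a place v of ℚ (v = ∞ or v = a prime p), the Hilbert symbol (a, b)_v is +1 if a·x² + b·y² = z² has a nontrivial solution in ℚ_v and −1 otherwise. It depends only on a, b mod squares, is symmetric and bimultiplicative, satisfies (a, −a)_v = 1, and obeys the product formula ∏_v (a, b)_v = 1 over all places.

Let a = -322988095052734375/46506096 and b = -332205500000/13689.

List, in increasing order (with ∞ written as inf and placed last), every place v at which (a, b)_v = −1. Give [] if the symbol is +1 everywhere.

[5, inf]

(a, b) ≡ (-62985, -38) mod (ℚ^×)²; places V = {2, 3, 5, 7, 11, 13, 17, 19, ∞}.
(a,b)_11: α=6, u≡9; β=2, v≡2 (mod 11); (9|11)=+1, (2|11)=-1; sign (−1)^0·+1^2·-1^6 = +1.
(a,b)_5: α=9, u≡3; β=6, v≡2 (mod 5); (3|5)=-1, (2|5)=-1; sign (−1)^0·-1^6·-1^9 = -1.
(a,b)_7: α=-2, u≡1; β=0, v≡1 (mod 7); (1|7)=+1, (1|7)=+1; sign (−1)^0·+1^0·+1^-2 = +1.
(a,b)_∞: sgn(-62985)=−, sgn(-38)=−, so -1.
(a,b)_13: α=-3, u≡12; β=-2, v≡1 (mod 13); (12|13)=+1, (1|13)=+1; sign (−1)^0·+1^-2·+1^-3 = +1.
(a,b)_19: α=1, u≡13; β=1, v≡4 (mod 19); (13|19)=-1, (4|19)=+1; sign (−1)^1·-1^1·+1^1 = +1.
(a,b)_3: α=-3, u≡2; β=-4, v≡1 (mod 3); (2|3)=-1, (1|3)=+1; sign (−1)^0·-1^-4·+1^-3 = +1.
(a,b)_2: α=-4, β=5; u≡7, v≡5 (mod 8); ε(u)ε(v)=1·0, αω(v)=-4·1, βω(u)=5·0; sum ≡ 0  ⇒  +1.
(a,b)_17: α=3, u≡1; β=2, v≡4 (mod 17); (1|17)=+1, (4|17)=+1; sign (−1)^0·+1^2·+1^3 = +1.
|Ram(-62985, -38)| = 2, even; anisotropic at {5, ∞}.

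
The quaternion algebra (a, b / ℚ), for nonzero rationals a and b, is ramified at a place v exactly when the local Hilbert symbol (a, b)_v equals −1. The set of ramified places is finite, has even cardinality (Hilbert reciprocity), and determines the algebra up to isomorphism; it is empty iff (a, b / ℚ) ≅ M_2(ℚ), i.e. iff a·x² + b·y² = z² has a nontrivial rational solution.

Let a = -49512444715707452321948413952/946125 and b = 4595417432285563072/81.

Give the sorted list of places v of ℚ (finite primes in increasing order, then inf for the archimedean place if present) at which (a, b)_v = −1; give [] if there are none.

[5, 7, 19, 37]

(a, b) ≡ (-923335, 211603) mod (ℚ^×)²; places V = {2, 3, 5, 7, 17, 19, 23, 29, 31, 37, 43, ∞}.
(a,b)_2: α=12, β=6; u≡1, v≡3 (mod 8); ε(u)ε(v)=0·1, αω(v)=12·1, βω(u)=6·0; sum ≡ 0  ⇒  +1.
(a,b)_37: α=1, u≡18; β=1, v≡10 (mod 37); (18|37)=-1, (10|37)=+1; sign (−1)^0·-1^1·+1^1 = -1.
(a,b)_17: α=2, u≡14; β=0, v≡4 (mod 17); (14|17)=-1, (4|17)=+1; sign (−1)^0·-1^0·+1^2 = +1.
(a,b)_43: α=4, u≡15; β=3, v≡42 (mod 43); (15|43)=+1, (42|43)=-1; sign (−1)^0·+1^3·-1^4 = +1.
(a,b)_∞: sgn(-923335)=−, sgn(211603)=+, so +1.
(a,b)_29: α=-2, u≡13; β=0, v≡11 (mod 29); (13|29)=+1, (11|29)=-1; sign (−1)^0·+1^0·-1^-2 = +1.
(a,b)_31: α=3, u≡24; β=2, v≡28 (mod 31); (24|31)=-1, (28|31)=+1; sign (−1)^0·-1^2·+1^3 = +1.
(a,b)_5: α=-3, u≡2; β=0, v≡2 (mod 5); (2|5)=-1, (2|5)=-1; sign (−1)^0·-1^0·-1^-3 = -1.
(a,b)_19: α=4, u≡18; β=3, v≡12 (mod 19); (18|19)=-1, (12|19)=-1; sign (−1)^0·-1^3·-1^4 = -1.
(a,b)_23: α=3, u≡8; β=2, v≡3 (mod 23); (8|23)=+1, (3|23)=+1; sign (−1)^0·+1^2·+1^3 = +1.
(a,b)_3: α=-2, u≡2; β=-4, v≡1 (mod 3); (2|3)=-1, (1|3)=+1; sign (−1)^0·-1^-4·+1^-2 = +1.
(a,b)_7: α=1, u≡3; β=1, v≡3 (mod 7); (3|7)=-1, (3|7)=-1; sign (−1)^1·-1^1·-1^1 = -1.
|Ram(-923335, 211603)| = 4, even; anisotropic at {5, 7, 19, 37}.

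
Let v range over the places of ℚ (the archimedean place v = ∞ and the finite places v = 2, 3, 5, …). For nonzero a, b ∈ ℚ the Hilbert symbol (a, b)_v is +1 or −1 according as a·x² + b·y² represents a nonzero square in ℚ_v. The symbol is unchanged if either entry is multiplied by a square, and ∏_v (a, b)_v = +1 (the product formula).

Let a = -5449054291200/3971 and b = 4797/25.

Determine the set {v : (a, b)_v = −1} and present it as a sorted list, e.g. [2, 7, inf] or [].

Mod squares: a ≡ -407, b ≡ 533. Check v ∈ {∞, 2, 3, 5, 11, 13, 19, 37, 41}.
v=37: a=37^1·(≡11), b=37^0·(≡35) mod 37; (11|37)=+1, (35|37)=-1; (−1)^{1·0·18}·(+1)^0·(-1)^1 = -1.
v=3: a=3^4·(≡1), b=3^2·(≡2) mod 3; (1|3)=+1, (2|3)=-1; (−1)^{4·2·1}·(+1)^2·(-1)^4 = +1.
v=19: a=19^-2·(≡9), b=19^0·(≡11) mod 19; (9|19)=+1, (11|19)=+1; (−1)^{-2·0·9}·(+1)^0·(+1)^-2 = +1.
v=5: a=5^2·(≡2), b=5^-2·(≡2) mod 5; (2|5)=-1, (2|5)=-1; (−1)^{2·-2·2}·(-1)^-2·(-1)^2 = +1.
v=∞: -407 < 0 and 533 > 0  ⇒  (a,b)_∞ = +1.
v=11: a=11^-1·(≡7), b=11^0·(≡4) mod 11; (7|11)=-1, (4|11)=+1; (−1)^{-1·0·5}·(-1)^0·(+1)^-1 = +1.
v=2: v_2(a)=8, v_2(b)=0; units ≡ 1, 5 (mod 8); ε·ε+αω+βω = 0·0+8·1+0·0 ≡ 0  ⇒  (a,b)_2 = +1.
v=41: a=41^2·(≡27), b=41^1·(≡26) mod 41; (27|41)=-1, (26|41)=-1; (−1)^{2·1·20}·(-1)^1·(-1)^2 = -1.
v=13: a=13^2·(≡3), b=13^1·(≡8) mod 13; (3|13)=+1, (8|13)=-1; (−1)^{2·1·6}·(+1)^1·(-1)^2 = +1.
(-407, 533 / ℚ) ramifies at {37, 41}: a division algebra.

[37, 41]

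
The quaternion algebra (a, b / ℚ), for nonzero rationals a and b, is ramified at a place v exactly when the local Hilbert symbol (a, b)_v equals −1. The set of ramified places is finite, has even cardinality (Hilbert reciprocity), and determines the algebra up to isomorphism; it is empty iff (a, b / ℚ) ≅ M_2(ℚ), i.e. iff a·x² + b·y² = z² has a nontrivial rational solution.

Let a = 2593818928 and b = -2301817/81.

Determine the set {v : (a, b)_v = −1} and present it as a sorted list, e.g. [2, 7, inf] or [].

[2, 29]

(a, b) ≡ (667, -2737) mod (ℚ^×)²; places V = {2, 3, 7, 17, 23, 29, ∞}.
(a,b)_23: α=1, u≡9; β=1, v≡11 (mod 23); (9|23)=+1, (11|23)=-1; sign (−1)^1·+1^1·-1^1 = +1.
(a,b)_29: α=3, u≡9; β=2, v≡26 (mod 29); (9|29)=+1, (26|29)=-1; sign (−1)^0·+1^2·-1^3 = -1.
(a,b)_7: α=0, u≡1; β=1, v≡2 (mod 7); (1|7)=+1, (2|7)=+1; sign (−1)^0·+1^1·+1^0 = +1.
(a,b)_3: α=0, u≡1; β=-4, v≡2 (mod 3); (1|3)=+1, (2|3)=-1; sign (−1)^0·+1^-4·-1^0 = +1.
(a,b)_2: α=4, β=0; u≡3, v≡7 (mod 8); ε(u)ε(v)=1·1, αω(v)=4·0, βω(u)=0·1; sum ≡ 1  ⇒  -1.
(a,b)_17: α=2, u≡2; β=1, v≡16 (mod 17); (2|17)=+1, (16|17)=+1; sign (−1)^0·+1^1·+1^2 = +1.
(a,b)_∞: sgn(667)=+, sgn(-2737)=−, so +1.
(667, -2737 / ℚ) ramifies at {2, 29}: a division algebra.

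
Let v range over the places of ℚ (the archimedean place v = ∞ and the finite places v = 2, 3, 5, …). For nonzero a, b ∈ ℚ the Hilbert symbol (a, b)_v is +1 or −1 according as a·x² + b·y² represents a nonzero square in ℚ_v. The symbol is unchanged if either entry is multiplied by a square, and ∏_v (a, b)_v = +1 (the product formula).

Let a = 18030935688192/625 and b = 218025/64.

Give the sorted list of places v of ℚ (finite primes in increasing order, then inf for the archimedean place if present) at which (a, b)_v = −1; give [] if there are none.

(a, b) ≡ (18753, 969) mod (ℚ^×)²; places V = {2, 3, 5, 7, 17, 19, 47, ∞}.
(a,b)_47: α=1, u≡15; β=0, v≡41 (mod 47); (15|47)=-1, (41|47)=-1; sign (−1)^0·-1^0·-1^1 = -1.
(a,b)_5: α=-4, u≡2; β=2, v≡4 (mod 5); (2|5)=-1, (4|5)=+1; sign (−1)^0·-1^2·+1^-4 = +1.
(a,b)_17: α=2, u≡13; β=1, v≡11 (mod 17); (13|17)=+1, (11|17)=-1; sign (−1)^0·+1^1·-1^2 = +1.
(a,b)_7: α=1, u≡3; β=0, v≡3 (mod 7); (3|7)=-1, (3|7)=-1; sign (−1)^0·-1^0·-1^1 = -1.
(a,b)_∞: sgn(18753)=+, sgn(969)=+, so +1.
(a,b)_19: α=3, u≡2; β=1, v≡8 (mod 19); (2|19)=-1, (8|19)=-1; sign (−1)^1·-1^1·-1^3 = -1.
(a,b)_3: α=3, u≡2; β=3, v≡2 (mod 3); (2|3)=-1, (2|3)=-1; sign (−1)^1·-1^3·-1^3 = -1.
(a,b)_2: α=10, β=-6; u≡1, v≡1 (mod 8); ε(u)ε(v)=0·0, αω(v)=10·0, βω(u)=-6·0; sum ≡ 0  ⇒  +1.
|Ram(18753, 969)| = 4, even; anisotropic at {3, 7, 19, 47}.

[3, 7, 19, 47]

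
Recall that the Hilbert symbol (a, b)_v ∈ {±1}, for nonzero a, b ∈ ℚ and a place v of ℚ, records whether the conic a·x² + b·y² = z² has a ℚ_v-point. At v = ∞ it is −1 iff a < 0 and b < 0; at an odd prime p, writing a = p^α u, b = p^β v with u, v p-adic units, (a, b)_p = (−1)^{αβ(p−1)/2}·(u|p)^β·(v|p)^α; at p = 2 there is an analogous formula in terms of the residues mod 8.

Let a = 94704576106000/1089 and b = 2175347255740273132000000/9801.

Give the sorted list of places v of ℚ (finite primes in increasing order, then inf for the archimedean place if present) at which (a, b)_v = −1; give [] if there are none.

[5, 31]

Mod squares: a ≡ 682465, b ≡ 4123. Check v ∈ {∞, 2, 3, 5, 7, 11, 17, 19, 31, 37}.
v=2: v_2(a)=4, v_2(b)=8; units ≡ 1, 3 (mod 8); ε·ε+αω+βω = 0·1+4·1+8·0 ≡ 0  ⇒  (a,b)_2 = +1.
v=3: a=3^-2·(≡1), b=3^-4·(≡1) mod 3; (1|3)=+1, (1|3)=+1; (−1)^{-2·-4·1}·(+1)^-4·(+1)^-2 = +1.
v=7: a=7^1·(≡5), b=7^1·(≡1) mod 7; (5|7)=-1, (1|7)=+1; (−1)^{1·1·3}·(-1)^1·(+1)^1 = +1.
v=31: a=31^3·(≡18), b=31^5·(≡16) mod 31; (18|31)=+1, (16|31)=+1; (−1)^{3·5·15}·(+1)^5·(+1)^3 = -1.
v=19: a=19^2·(≡1), b=19^3·(≡8) mod 19; (1|19)=+1, (8|19)=-1; (−1)^{2·3·9}·(+1)^3·(-1)^2 = +1.
v=11: a=11^-2·(≡4), b=11^-2·(≡3) mod 11; (4|11)=+1, (3|11)=+1; (−1)^{-2·-2·5}·(+1)^-2·(+1)^-2 = +1.
v=37: a=37^1·(≡20), b=37^2·(≡28) mod 37; (20|37)=-1, (28|37)=+1; (−1)^{1·2·18}·(-1)^2·(+1)^1 = +1.
v=∞: 682465 > 0 and 4123 > 0  ⇒  (a,b)_∞ = +1.
v=5: a=5^3·(≡2), b=5^6·(≡3) mod 5; (2|5)=-1, (3|5)=-1; (−1)^{3·6·2}·(-1)^6·(-1)^3 = -1.
v=17: a=17^1·(≡8), b=17^2·(≡1) mod 17; (8|17)=+1, (1|17)=+1; (−1)^{1·2·8}·(+1)^2·(+1)^1 = +1.
Ram(682465, 4123) = {5, 31}; no ℚ_5-point on the conic.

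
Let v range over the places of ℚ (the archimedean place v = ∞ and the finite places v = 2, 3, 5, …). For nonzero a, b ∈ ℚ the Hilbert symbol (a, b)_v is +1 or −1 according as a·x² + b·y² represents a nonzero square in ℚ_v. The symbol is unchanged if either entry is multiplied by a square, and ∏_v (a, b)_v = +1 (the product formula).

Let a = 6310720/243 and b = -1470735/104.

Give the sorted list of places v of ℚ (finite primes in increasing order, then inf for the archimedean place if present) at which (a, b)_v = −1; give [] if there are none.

[3, 13, 29, 37]

Mod squares: a ≡ 295815, b ≡ -86710. Check v ∈ {∞, 2, 3, 5, 7, 13, 23, 29, 37, 41}.
v=37: a=37^1·(≡33), b=37^0·(≡19) mod 37; (33|37)=+1, (19|37)=-1; (−1)^{1·0·18}·(+1)^0·(-1)^1 = -1.
v=7: a=7^0·(≡2), b=7^2·(≡6) mod 7; (2|7)=+1, (6|7)=-1; (−1)^{0·2·3}·(+1)^2·(-1)^0 = +1.
v=∞: 295815 > 0 and -86710 < 0  ⇒  (a,b)_∞ = +1.
v=2: v_2(a)=6, v_2(b)=-3; units ≡ 7, 5 (mod 8); ε·ε+αω+βω = 1·0+6·1+-3·0 ≡ 0  ⇒  (a,b)_2 = +1.
v=5: a=5^1·(≡3), b=5^1·(≡2) mod 5; (3|5)=-1, (2|5)=-1; (−1)^{1·1·2}·(-1)^1·(-1)^1 = +1.
v=3: a=3^-5·(≡1), b=3^2·(≡2) mod 3; (1|3)=+1, (2|3)=-1; (−1)^{-5·2·1}·(+1)^2·(-1)^-5 = -1.
v=29: a=29^0·(≡8), b=29^1·(≡14) mod 29; (8|29)=-1, (14|29)=-1; (−1)^{0·1·14}·(-1)^1·(-1)^0 = -1.
v=23: a=23^0·(≡2), b=23^1·(≡13) mod 23; (2|23)=+1, (13|23)=+1; (−1)^{0·1·11}·(+1)^1·(+1)^0 = +1.
v=41: a=41^1·(≡39), b=41^0·(≡25) mod 41; (39|41)=+1, (25|41)=+1; (−1)^{1·0·20}·(+1)^0·(+1)^1 = +1.
v=13: a=13^1·(≡8), b=13^-1·(≡9) mod 13; (8|13)=-1, (9|13)=+1; (−1)^{1·-1·6}·(-1)^-1·(+1)^1 = -1.
|Ram(295815, -86710)| = 4, even; anisotropic at {3, 13, 29, 37}.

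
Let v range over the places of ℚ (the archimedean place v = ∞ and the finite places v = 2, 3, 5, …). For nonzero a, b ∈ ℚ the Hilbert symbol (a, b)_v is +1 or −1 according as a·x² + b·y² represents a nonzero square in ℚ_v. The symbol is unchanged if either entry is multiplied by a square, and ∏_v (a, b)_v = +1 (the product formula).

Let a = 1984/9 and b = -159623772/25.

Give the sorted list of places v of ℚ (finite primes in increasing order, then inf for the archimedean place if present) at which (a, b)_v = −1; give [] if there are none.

[29, 37]

Mod squares: a ≡ 31, b ≡ -814407. Check v ∈ {∞, 2, 3, 5, 7, 11, 23, 29, 31, 37}.
v=2: v_2(a)=6, v_2(b)=2; units ≡ 7, 1 (mod 8); ε·ε+αω+βω = 1·0+6·0+2·0 ≡ 0  ⇒  (a,b)_2 = +1.
v=11: a=11^0·(≡9), b=11^1·(≡1) mod 11; (9|11)=+1, (1|11)=+1; (−1)^{0·1·5}·(+1)^1·(+1)^0 = +1.
v=5: a=5^0·(≡1), b=5^-2·(≡3) mod 5; (1|5)=+1, (3|5)=-1; (−1)^{0·-2·2}·(+1)^-2·(-1)^0 = +1.
v=∞: 31 > 0 and -814407 < 0  ⇒  (a,b)_∞ = +1.
v=31: a=31^1·(≡14), b=31^0·(≡10) mod 31; (14|31)=+1, (10|31)=+1; (−1)^{1·0·15}·(+1)^0·(+1)^1 = +1.
v=3: a=3^-2·(≡1), b=3^1·(≡1) mod 3; (1|3)=+1, (1|3)=+1; (−1)^{-2·1·1}·(+1)^1·(+1)^-2 = +1.
v=7: a=7^0·(≡5), b=7^2·(≡1) mod 7; (5|7)=-1, (1|7)=+1; (−1)^{0·2·3}·(-1)^2·(+1)^0 = +1.
v=23: a=23^0·(≡16), b=23^1·(≡20) mod 23; (16|23)=+1, (20|23)=-1; (−1)^{0·1·11}·(+1)^1·(-1)^0 = +1.
v=37: a=37^0·(≡19), b=37^1·(≡21) mod 37; (19|37)=-1, (21|37)=+1; (−1)^{0·1·18}·(-1)^1·(+1)^0 = -1.
v=29: a=29^0·(≡11), b=29^1·(≡17) mod 29; (11|29)=-1, (17|29)=-1; (−1)^{0·1·14}·(-1)^1·(-1)^0 = -1.
|Ram(31, -814407)| = 2, even; anisotropic at {29, 37}.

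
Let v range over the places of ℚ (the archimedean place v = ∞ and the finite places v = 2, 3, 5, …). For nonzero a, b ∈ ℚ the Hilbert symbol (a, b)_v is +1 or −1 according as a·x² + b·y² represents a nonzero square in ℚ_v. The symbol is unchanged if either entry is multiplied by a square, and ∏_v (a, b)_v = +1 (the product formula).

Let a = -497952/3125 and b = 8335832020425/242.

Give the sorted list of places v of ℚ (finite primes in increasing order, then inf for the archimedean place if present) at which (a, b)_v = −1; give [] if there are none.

[2, 7, 13, 19]

(a, b) ≡ (-17290, 34) mod (ℚ^×)²; places V = {2, 3, 5, 7, 11, 13, 17, 19, ∞}.
(a,b)_3: α=2, u≡2; β=8, v≡1 (mod 3); (2|3)=-1, (1|3)=+1; sign (−1)^0·-1^8·+1^2 = +1.
(a,b)_19: α=1, u≡14; β=2, v≡10 (mod 19); (14|19)=-1, (10|19)=-1; sign (−1)^0·-1^2·-1^1 = -1.
(a,b)_∞: sgn(-17290)=−, sgn(34)=+, so +1.
(a,b)_17: α=0, u≡13; β=1, v≡1 (mod 17); (13|17)=+1, (1|17)=+1; sign (−1)^0·+1^1·+1^0 = +1.
(a,b)_7: α=1, u≡4; β=2, v≡3 (mod 7); (4|7)=+1, (3|7)=-1; sign (−1)^0·+1^2·-1^1 = -1.
(a,b)_5: α=-5, u≡3; β=2, v≡1 (mod 5); (3|5)=-1, (1|5)=+1; sign (−1)^0·-1^2·+1^-5 = +1.
(a,b)_13: α=1, u≡4; β=2, v≡5 (mod 13); (4|13)=+1, (5|13)=-1; sign (−1)^0·+1^2·-1^1 = -1.
(a,b)_2: α=5, β=-1; u≡3, v≡1 (mod 8); ε(u)ε(v)=1·0, αω(v)=5·0, βω(u)=-1·1; sum ≡ 1  ⇒  -1.
(a,b)_11: α=0, u≡7; β=-2, v≡4 (mod 11); (7|11)=-1, (4|11)=+1; sign (−1)^0·-1^-2·+1^0 = +1.
|Ram(-17290, 34)| = 4, even; anisotropic at {2, 7, 13, 19}.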